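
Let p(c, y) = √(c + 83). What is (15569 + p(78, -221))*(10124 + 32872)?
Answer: 669404724 + 42996*√161 ≈ 6.6995e+8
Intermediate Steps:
p(c, y) = √(83 + c)
(15569 + p(78, -221))*(10124 + 32872) = (15569 + √(83 + 78))*(10124 + 32872) = (15569 + √161)*42996 = 669404724 + 42996*√161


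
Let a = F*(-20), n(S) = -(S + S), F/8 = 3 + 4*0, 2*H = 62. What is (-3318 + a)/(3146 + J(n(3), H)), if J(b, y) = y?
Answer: -422/353 ≈ -1.1955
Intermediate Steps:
H = 31 (H = (½)*62 = 31)
F = 24 (F = 8*(3 + 4*0) = 8*(3 + 0) = 8*3 = 24)
n(S) = -2*S
a = -480 (a = 24*(-20) = -480)
(-3318 + a)/(3146 + J(n(3), H)) = (-3318 - 480)/(3146 + 31) = -3798/3177 = -3798*1/3177 = -422/353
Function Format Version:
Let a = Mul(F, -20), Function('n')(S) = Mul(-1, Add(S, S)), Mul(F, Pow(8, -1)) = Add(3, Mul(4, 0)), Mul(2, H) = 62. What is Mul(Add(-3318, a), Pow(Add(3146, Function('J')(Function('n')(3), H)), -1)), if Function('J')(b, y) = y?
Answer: Rational(-422, 353) ≈ -1.1955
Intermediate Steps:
H = 31 (H = Mul(Rational(1, 2), 62) = 31)
F = 24 (F = Mul(8, Add(3, Mul(4, 0))) = Mul(8, Add(3, 0)) = Mul(8, 3) = 24)
Function('n')(S) = Mul(-2, S) (Function('n')(S) = Mul(-1, Mul(2, S)) = Mul(-2, S))
a = -480 (a = Mul(24, -20) = -480)
Mul(Add(-3318, a), Pow(Add(3146, Function('J')(Function('n')(3), H)), -1)) = Mul(Add(-3318, -480), Pow(Add(3146, 31), -1)) = Mul(-3798, Pow(3177, -1)) = Mul(-3798, Rational(1, 3177)) = Rational(-422, 353)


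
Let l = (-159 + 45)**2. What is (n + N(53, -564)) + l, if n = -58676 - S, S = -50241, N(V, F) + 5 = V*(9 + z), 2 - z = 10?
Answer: 4609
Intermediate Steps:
z = -8 (z = 2 - 1*10 = 2 - 10 = -8)
N(V, F) = -5 + V (N(V, F) = -5 + V*(9 - 8) = -5 + V*1 = -5 + V)
l = 12996 (l = (-114)**2 = 12996)
n = -8435 (n = -58676 - 1*(-50241) = -58676 + 50241 = -8435)
(n + N(53, -564)) + l = (-8435 + (-5 + 53)) + 12996 = (-8435 + 48) + 12996 = -8387 + 12996 = 4609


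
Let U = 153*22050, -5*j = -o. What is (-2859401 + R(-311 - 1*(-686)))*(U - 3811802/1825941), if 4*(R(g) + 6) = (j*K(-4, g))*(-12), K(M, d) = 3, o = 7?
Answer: -88071296654638055104/9129705 ≈ -9.6467e+12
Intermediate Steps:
j = 7/5 (j = -(-1)*7/5 = -⅕*(-7) = 7/5 ≈ 1.4000)
U = 3373650
R(g) = -93/5 (R(g) = -6 + (((7/5)*3)*(-12))/4 = -6 + ((21/5)*(-12))/4 = -6 + (¼)*(-252/5) = -6 - 63/5 = -93/5)
(-2859401 + R(-311 - 1*(-686)))*(U - 3811802/1825941) = (-2859401 - 93/5)*(3373650 - 3811802/1825941) = -14297098*(3373650 - 3811802*1/1825941)/5 = -14297098*(3373650 - 3811802/1825941)/5 = -14297098/5*6160082042848/1825941 = -88071296654638055104/9129705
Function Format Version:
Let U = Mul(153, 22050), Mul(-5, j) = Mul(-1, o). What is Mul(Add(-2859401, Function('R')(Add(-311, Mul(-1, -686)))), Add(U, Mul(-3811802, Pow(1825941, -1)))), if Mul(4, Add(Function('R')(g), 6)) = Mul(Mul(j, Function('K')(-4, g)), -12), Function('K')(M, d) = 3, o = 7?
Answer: Rational(-88071296654638055104, 9129705) ≈ -9.6467e+12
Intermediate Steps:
j = Rational(7, 5) (j = Mul(Rational(-1, 5), Mul(-1, 7)) = Mul(Rational(-1, 5), -7) = Rational(7, 5) ≈ 1.4000)
U = 3373650
Function('R')(g) = Rational(-93, 5) (Function('R')(g) = Add(-6, Mul(Rational(1, 4), Mul(Mul(Rational(7, 5), 3), -12))) = Add(-6, Mul(Rational(1, 4), Mul(Rational(21, 5), -12))) = Add(-6, Mul(Rational(1, 4), Rational(-252, 5))) = Add(-6, Rational(-63, 5)) = Rational(-93, 5))
Mul(Add(-2859401, Function('R')(Add(-311, Mul(-1, -686)))), Add(U, Mul(-3811802, Pow(1825941, -1)))) = Mul(Add(-2859401, Rational(-93, 5)), Add(3373650, Mul(-3811802, Pow(1825941, -1)))) = Mul(Rational(-14297098, 5), Add(3373650, Mul(-3811802, Rational(1, 1825941)))) = Mul(Rational(-14297098, 5), Add(3373650, Rational(-3811802, 1825941))) = Mul(Rational(-14297098, 5), Rational(6160082042848, 1825941)) = Rational(-88071296654638055104, 9129705)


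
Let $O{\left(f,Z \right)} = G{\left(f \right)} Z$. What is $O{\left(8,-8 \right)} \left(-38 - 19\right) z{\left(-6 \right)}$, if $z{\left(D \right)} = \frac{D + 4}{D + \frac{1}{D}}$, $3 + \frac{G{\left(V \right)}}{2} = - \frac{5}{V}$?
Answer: $- \frac{39672}{37} \approx -1072.2$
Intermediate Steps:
$G{\left(V \right)} = -6 - \frac{10}{V}$ ($G{\left(V \right)} = -6 + 2 \left(- \frac{5}{V}\right) = -6 - \frac{10}{V}$)
$z{\left(D \right)} = \frac{4 + D}{D + \frac{1}{D}}$
$O{\left(f,Z \right)} = Z \left(-6 - \frac{10}{f}\right)$ ($O{\left(f,Z \right)} = \left(-6 - \frac{10}{f}\right) Z = Z \left(-6 - \frac{10}{f}\right)$)
$O{\left(8,-8 \right)} \left(-38 - 19\right) z{\left(-6 \right)} = \left(\left(-6\right) \left(-8\right) - - \frac{80}{8}\right) \left(-38 - 19\right) \left(- \frac{6 \left(4 - 6\right)}{1 + \left(-6\right)^{2}}\right) = \left(48 - \left(-80\right) \frac{1}{8}\right) \left(-57\right) \left(\left(-6\right) \frac{1}{1 + 36} \left(-2\right)\right) = \left(48 + 10\right) \left(-57\right) \left(\left(-6\right) \frac{1}{37} \left(-2\right)\right) = 58 \left(-57\right) \left(\left(-6\right) \frac{1}{37} \left(-2\right)\right) = \left(-3306\right) \frac{12}{37} = - \frac{39672}{37}$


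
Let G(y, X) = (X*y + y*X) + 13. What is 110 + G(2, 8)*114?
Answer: 5240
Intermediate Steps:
G(y, X) = 13 + 2*X*y (G(y, X) = (X*y + X*y) + 13 = 2*X*y + 13 = 13 + 2*X*y)
110 + G(2, 8)*114 = 110 + (13 + 2*8*2)*114 = 110 + (13 + 32)*114 = 110 + 45*114 = 110 + 5130 = 5240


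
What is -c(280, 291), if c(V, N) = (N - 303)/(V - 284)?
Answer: -3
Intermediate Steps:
c(V, N) = (-303 + N)/(-284 + V)
-c(280, 291) = -(-303 + 291)/(-284 + 280) = -(-12)/(-4) = -(-1)*(-12)/4 = -1*3 = -3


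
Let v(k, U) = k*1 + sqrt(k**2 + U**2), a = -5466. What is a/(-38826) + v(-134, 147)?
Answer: -866203/6471 + sqrt(39565) ≈ 65.050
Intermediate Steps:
v(k, U) = k + sqrt(U**2 + k**2)
a/(-38826) + v(-134, 147) = -5466/(-38826) + (-134 + sqrt(147**2 + (-134)**2)) = -5466*(-1/38826) + (-134 + sqrt(21609 + 17956)) = 911/6471 + (-134 + sqrt(39565)) = -866203/6471 + sqrt(39565)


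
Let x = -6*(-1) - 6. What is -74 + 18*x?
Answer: -74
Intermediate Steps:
x = 0 (x = 6 - 6 = 0)
-74 + 18*x = -74 + 18*0 = -74 + 0 = -74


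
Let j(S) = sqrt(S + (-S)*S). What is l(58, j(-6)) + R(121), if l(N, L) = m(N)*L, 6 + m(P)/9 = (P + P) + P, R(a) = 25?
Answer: 25 + 1512*I*sqrt(42) ≈ 25.0 + 9798.9*I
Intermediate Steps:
m(P) = -54 + 27*P (m(P) = -54 + 9*((P + P) + P) = -54 + 9*(2*P + P) = -54 + 9*(3*P) = -54 + 27*P)
j(S) = sqrt(S - S**2)
l(N, L) = L*(-54 + 27*N) (l(N, L) = (-54 + 27*N)*L = L*(-54 + 27*N))
l(58, j(-6)) + R(121) = 27*sqrt(-6*(1 - 1*(-6)))*(-2 + 58) + 25 = 27*sqrt(-6*(1 + 6))*56 + 25 = 27*sqrt(-6*7)*56 + 25 = 27*sqrt(-42)*56 + 25 = 27*(I*sqrt(42))*56 + 25 = 1512*I*sqrt(42) + 25 = 25 + 1512*I*sqrt(42)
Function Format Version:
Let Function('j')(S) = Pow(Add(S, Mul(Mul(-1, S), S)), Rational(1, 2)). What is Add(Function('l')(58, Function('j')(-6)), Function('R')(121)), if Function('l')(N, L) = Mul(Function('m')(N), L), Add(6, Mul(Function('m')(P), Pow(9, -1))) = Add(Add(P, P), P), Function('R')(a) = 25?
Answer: Add(25, Mul(1512, I, Pow(42, Rational(1, 2)))) ≈ Add(25.000, Mul(9798.9, I))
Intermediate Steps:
Function('m')(P) = Add(-54, Mul(27, P)) (Function('m')(P) = Add(-54, Mul(9, Add(Add(P, P), P))) = Add(-54, Mul(9, Add(Mul(2, P), P))) = Add(-54, Mul(9, Mul(3, P))) = Add(-54, Mul(27, P)))
Function('j')(S) = Pow(Add(S, Mul(-1, Pow(S, 2))), Rational(1, 2))
Function('l')(N, L) = Mul(L, Add(-54, Mul(27, N))) (Function('l')(N, L) = Mul(Add(-54, Mul(27, N)), L) = Mul(L, Add(-54, Mul(27, N))))
Add(Function('l')(58, Function('j')(-6)), Function('R')(121)) = Add(Mul(27, Pow(Mul(-6, Add(1, Mul(-1, -6))), Rational(1, 2)), Add(-2, 58)), 25) = Add(Mul(27, Pow(Mul(-6, Add(1, 6)), Rational(1, 2)), 56), 25) = Add(Mul(27, Pow(Mul(-6, 7), Rational(1, 2)), 56), 25) = Add(Mul(27, Pow(-42, Rational(1, 2)), 56), 25) = Add(Mul(27, Mul(I, Pow(42, Rational(1, 2))), 56), 25) = Add(Mul(1512, I, Pow(42, Rational(1, 2))), 25) = Add(25, Mul(1512, I, Pow(42, Rational(1, 2))))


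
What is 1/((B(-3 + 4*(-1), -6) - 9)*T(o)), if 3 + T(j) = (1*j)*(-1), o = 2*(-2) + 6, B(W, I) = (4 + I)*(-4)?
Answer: ⅕ ≈ 0.20000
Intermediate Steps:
B(W, I) = -16 - 4*I
o = 2 (o = -4 + 6 = 2)
T(j) = -3 - j (T(j) = -3 + (1*j)*(-1) = -3 + j*(-1) = -3 - j)
1/((B(-3 + 4*(-1), -6) - 9)*T(o)) = 1/(((-16 - 4*(-6)) - 9)*(-3 - 1*2)) = 1/(((-16 + 24) - 9)*(-3 - 2)) = 1/((8 - 9)*(-5)) = 1/(-1*(-5)) = 1/5 = ⅕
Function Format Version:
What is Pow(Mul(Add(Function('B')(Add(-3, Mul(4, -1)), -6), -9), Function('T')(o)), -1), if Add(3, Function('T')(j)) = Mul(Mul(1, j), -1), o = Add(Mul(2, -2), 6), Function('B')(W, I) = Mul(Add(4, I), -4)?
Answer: Rational(1, 5) ≈ 0.20000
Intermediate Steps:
Function('B')(W, I) = Add(-16, Mul(-4, I))
o = 2 (o = Add(-4, 6) = 2)
Function('T')(j) = Add(-3, Mul(-1, j)) (Function('T')(j) = Add(-3, Mul(Mul(1, j), -1)) = Add(-3, Mul(j, -1)) = Add(-3, Mul(-1, j)))
Pow(Mul(Add(Function('B')(Add(-3, Mul(4, -1)), -6), -9), Function('T')(o)), -1) = Pow(Mul(Add(Add(-16, Mul(-4, -6)), -9), Add(-3, Mul(-1, 2))), -1) = Pow(Mul(Add(Add(-16, 24), -9), Add(-3, -2)), -1) = Pow(Mul(Add(8, -9), -5), -1) = Pow(Mul(-1, -5), -1) = Pow(5, -1) = Rational(1, 5)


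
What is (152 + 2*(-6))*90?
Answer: 12600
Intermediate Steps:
(152 + 2*(-6))*90 = (152 - 12)*90 = 140*90 = 12600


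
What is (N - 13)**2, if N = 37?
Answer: 576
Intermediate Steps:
(N - 13)**2 = (37 - 13)**2 = 24**2 = 576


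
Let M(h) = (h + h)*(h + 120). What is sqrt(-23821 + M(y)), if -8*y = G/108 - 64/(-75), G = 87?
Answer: I*sqrt(1237456085902)/7200 ≈ 154.5*I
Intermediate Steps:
y = -1493/7200 (y = -(87/108 - 64/(-75))/8 = -(87*(1/108) - 64*(-1/75))/8 = -(29/36 + 64/75)/8 = -1/8*1493/900 = -1493/7200 ≈ -0.20736)
M(h) = 2*h*(120 + h) (M(h) = (2*h)*(120 + h) = 2*h*(120 + h))
sqrt(-23821 + M(y)) = sqrt(-23821 + 2*(-1493/7200)*(120 - 1493/7200)) = sqrt(-23821 + 2*(-1493/7200)*(862507/7200)) = sqrt(-23821 - 1287722951/25920000) = sqrt(-618728042951/25920000) = I*sqrt(1237456085902)/7200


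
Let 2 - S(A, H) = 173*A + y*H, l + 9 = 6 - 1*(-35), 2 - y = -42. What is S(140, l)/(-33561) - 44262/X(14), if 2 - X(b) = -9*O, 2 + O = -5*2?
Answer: 248032223/592911 ≈ 418.33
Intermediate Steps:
O = -12 (O = -2 - 5*2 = -2 - 10 = -12)
y = 44 (y = 2 - 1*(-42) = 2 + 42 = 44)
X(b) = -106 (X(b) = 2 - (-9)*(-12) = 2 - 1*108 = 2 - 108 = -106)
l = 32 (l = -9 + (6 - 1*(-35)) = -9 + (6 + 35) = -9 + 41 = 32)
S(A, H) = 2 - 173*A - 44*H (S(A, H) = 2 - (173*A + 44*H) = 2 - (44*H + 173*A) = 2 + (-173*A - 44*H) = 2 - 173*A - 44*H)
S(140, l)/(-33561) - 44262/X(14) = (2 - 173*140 - 44*32)/(-33561) - 44262/(-106) = (2 - 24220 - 1408)*(-1/33561) - 44262*(-1/106) = -25626*(-1/33561) + 22131/53 = 8542/11187 + 22131/53 = 248032223/592911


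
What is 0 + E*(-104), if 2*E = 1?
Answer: -52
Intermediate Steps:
E = ½ (E = (½)*1 = ½ ≈ 0.50000)
0 + E*(-104) = 0 + (½)*(-104) = 0 - 52 = -52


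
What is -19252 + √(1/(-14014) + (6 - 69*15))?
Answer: -19252 + I*√4124236402/2002 ≈ -19252.0 + 32.078*I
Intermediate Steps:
-19252 + √(1/(-14014) + (6 - 69*15)) = -19252 + √(-1/14014 + (6 - 1035)) = -19252 + √(-1/14014 - 1029) = -19252 + √(-14420407/14014) = -19252 + I*√4124236402/2002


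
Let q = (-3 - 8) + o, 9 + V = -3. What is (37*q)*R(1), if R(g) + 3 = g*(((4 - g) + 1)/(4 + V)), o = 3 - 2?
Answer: 1295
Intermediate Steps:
o = 1
V = -12 (V = -9 - 3 = -12)
q = -10 (q = (-3 - 8) + 1 = -11 + 1 = -10)
R(g) = -3 + g*(-5/8 + g/8) (R(g) = -3 + g*(((4 - g) + 1)/(4 - 12)) = -3 + g*((5 - g)/(-8)) = -3 + g*((5 - g)*(-⅛)) = -3 + g*(-5/8 + g/8))
(37*q)*R(1) = (37*(-10))*(-3 - 5/8*1 + (⅛)*1²) = -370*(-3 - 5/8 + (⅛)*1) = -370*(-3 - 5/8 + ⅛) = -370*(-7/2) = 1295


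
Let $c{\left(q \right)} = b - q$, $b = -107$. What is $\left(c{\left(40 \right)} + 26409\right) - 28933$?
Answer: $-2671$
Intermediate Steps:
$c{\left(q \right)} = -107 - q$
$\left(c{\left(40 \right)} + 26409\right) - 28933 = \left(\left(-107 - 40\right) + 26409\right) - 28933 = \left(-147 + 26409\right) - 28933 = 26262 - 28933 = -2671$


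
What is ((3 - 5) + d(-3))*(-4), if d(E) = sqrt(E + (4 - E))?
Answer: 0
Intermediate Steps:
d(E) = 2 (d(E) = sqrt(4) = 2)
((3 - 5) + d(-3))*(-4) = ((3 - 5) + 2)*(-4) = (-2 + 2)*(-4) = 0*(-4) = 0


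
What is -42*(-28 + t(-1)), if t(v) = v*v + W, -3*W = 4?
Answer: 1190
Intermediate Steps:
W = -4/3 (W = -⅓*4 = -4/3 ≈ -1.3333)
t(v) = -4/3 + v² (t(v) = v*v - 4/3 = v² - 4/3 = -4/3 + v²)
-42*(-28 + t(-1)) = -42*(-28 + (-4/3 + (-1)²)) = -42*(-28 + (-4/3 + 1)) = -42*(-28 - ⅓) = -42*(-85/3) = 1190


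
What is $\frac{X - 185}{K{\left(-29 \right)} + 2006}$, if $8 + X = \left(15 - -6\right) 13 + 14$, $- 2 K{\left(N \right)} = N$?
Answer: $\frac{188}{4041} \approx 0.046523$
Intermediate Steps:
$K{\left(N \right)} = - \frac{N}{2}$
$X = 279$ ($X = -8 + \left(\left(15 - -6\right) 13 + 14\right) = -8 + \left(\left(15 + 6\right) 13 + 14\right) = -8 + \left(21 \cdot 13 + 14\right) = -8 + \left(273 + 14\right) = -8 + 287 = 279$)
$\frac{X - 185}{K{\left(-29 \right)} + 2006} = \frac{279 - 185}{\left(- \frac{1}{2}\right) \left(-29\right) + 2006} = \frac{94}{\frac{29}{2} + 2006} = \frac{94}{\frac{4041}{2}} = 94 \cdot \frac{2}{4041} = \frac{188}{4041}$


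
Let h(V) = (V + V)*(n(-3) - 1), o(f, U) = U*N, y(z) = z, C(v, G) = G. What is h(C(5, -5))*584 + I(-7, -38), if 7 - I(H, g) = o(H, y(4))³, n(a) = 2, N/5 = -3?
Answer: 210167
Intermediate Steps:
N = -15 (N = 5*(-3) = -15)
o(f, U) = -15*U (o(f, U) = U*(-15) = -15*U)
I(H, g) = 216007 (I(H, g) = 7 - (-15*4)³ = 7 - 1*(-60)³ = 7 - 1*(-216000) = 7 + 216000 = 216007)
h(V) = 2*V (h(V) = (V + V)*(2 - 1) = (2*V)*1 = 2*V)
h(C(5, -5))*584 + I(-7, -38) = (2*(-5))*584 + 216007 = -10*584 + 216007 = -5840 + 216007 = 210167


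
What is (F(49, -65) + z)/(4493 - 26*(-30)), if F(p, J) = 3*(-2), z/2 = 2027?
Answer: 4048/5273 ≈ 0.76768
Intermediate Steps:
z = 4054 (z = 2*2027 = 4054)
F(p, J) = -6
(F(49, -65) + z)/(4493 - 26*(-30)) = (-6 + 4054)/(4493 - 26*(-30)) = 4048/(4493 + 780) = 4048/5273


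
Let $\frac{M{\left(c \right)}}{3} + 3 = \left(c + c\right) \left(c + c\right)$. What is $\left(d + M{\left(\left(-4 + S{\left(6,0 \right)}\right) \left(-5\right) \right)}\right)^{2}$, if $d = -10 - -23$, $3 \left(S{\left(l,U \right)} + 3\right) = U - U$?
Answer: $216207616$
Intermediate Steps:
$S{\left(l,U \right)} = -3$ ($S{\left(l,U \right)} = -3 + \frac{U - U}{3} = -3 + \frac{1}{3} \cdot 0 = -3 + 0 = -3$)
$M{\left(c \right)} = -9 + 12 c^{2}$ ($M{\left(c \right)} = -9 + 3 \left(c + c\right) \left(c + c\right) = -9 + 3 \cdot 2 c 2 c = -9 + 3 \cdot 4 c^{2} = -9 + 12 c^{2}$)
$d = 13$ ($d = -10 + 23 = 13$)
$\left(d + M{\left(\left(-4 + S{\left(6,0 \right)}\right) \left(-5\right) \right)}\right)^{2} = \left(13 - \left(9 - 12 \left(\left(-4 - 3\right) \left(-5\right)\right)^{2}\right)\right)^{2} = \left(13 - \left(9 - 12 \left(\left(-7\right) \left(-5\right)\right)^{2}\right)\right)^{2} = \left(13 - \left(9 - 12 \cdot 35^{2}\right)\right)^{2} = \left(13 + \left(-9 + 12 \cdot 1225\right)\right)^{2} = \left(13 + \left(-9 + 14700\right)\right)^{2} = \left(13 + 14691\right)^{2} = 14704^{2} = 216207616$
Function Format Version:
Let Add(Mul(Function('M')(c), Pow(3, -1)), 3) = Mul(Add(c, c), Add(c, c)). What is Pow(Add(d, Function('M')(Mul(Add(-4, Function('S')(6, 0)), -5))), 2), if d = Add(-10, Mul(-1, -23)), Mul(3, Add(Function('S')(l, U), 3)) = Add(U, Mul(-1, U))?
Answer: 216207616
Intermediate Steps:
Function('S')(l, U) = -3 (Function('S')(l, U) = Add(-3, Mul(Rational(1, 3), Add(U, Mul(-1, U)))) = Add(-3, Mul(Rational(1, 3), 0)) = Add(-3, 0) = -3)
Function('M')(c) = Add(-9, Mul(12, Pow(c, 2))) (Function('M')(c) = Add(-9, Mul(3, Mul(Add(c, c), Add(c, c)))) = Add(-9, Mul(3, Mul(Mul(2, c), Mul(2, c)))) = Add(-9, Mul(3, Mul(4, Pow(c, 2)))) = Add(-9, Mul(12, Pow(c, 2))))
d = 13 (d = Add(-10, 23) = 13)
Pow(Add(d, Function('M')(Mul(Add(-4, Function('S')(6, 0)), -5))), 2) = Pow(Add(13, Add(-9, Mul(12, Pow(Mul(Add(-4, -3), -5), 2)))), 2) = Pow(Add(13, Add(-9, Mul(12, Pow(Mul(-7, -5), 2)))), 2) = Pow(Add(13, Add(-9, Mul(12, Pow(35, 2)))), 2) = Pow(Add(13, Add(-9, Mul(12, 1225))), 2) = Pow(Add(13, Add(-9, 14700)), 2) = Pow(Add(13, 14691), 2) = Pow(14704, 2) = 216207616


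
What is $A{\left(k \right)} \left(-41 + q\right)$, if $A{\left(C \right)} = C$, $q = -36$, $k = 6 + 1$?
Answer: $-539$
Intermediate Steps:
$k = 7$
$A{\left(k \right)} \left(-41 + q\right) = 7 \left(-41 - 36\right) = 7 \left(-77\right) = -539$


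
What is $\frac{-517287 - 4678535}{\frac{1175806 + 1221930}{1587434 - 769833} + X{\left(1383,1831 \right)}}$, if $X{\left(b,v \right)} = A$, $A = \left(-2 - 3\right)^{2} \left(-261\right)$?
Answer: $\frac{4248109263022}{5332448789} \approx 796.65$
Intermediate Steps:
$A = -6525$ ($A = \left(-5\right)^{2} \left(-261\right) = 25 \left(-261\right) = -6525$)
$X{\left(b,v \right)} = -6525$
$\frac{-517287 - 4678535}{\frac{1175806 + 1221930}{1587434 - 769833} + X{\left(1383,1831 \right)}} = \frac{-517287 - 4678535}{\frac{1175806 + 1221930}{1587434 - 769833} - 6525} = - \frac{5195822}{\frac{2397736}{817601} - 6525} = - \frac{5195822}{- \frac{5332448789}{817601}} = \left(-5195822\right) \left(- \frac{817601}{5332448789}\right) = \frac{4248109263022}{5332448789}$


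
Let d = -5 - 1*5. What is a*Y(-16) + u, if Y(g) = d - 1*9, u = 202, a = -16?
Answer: 506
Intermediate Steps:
d = -10 (d = -5 - 5 = -10)
Y(g) = -19 (Y(g) = -10 - 1*9 = -10 - 9 = -19)
a*Y(-16) + u = -16*(-19) + 202 = 304 + 202 = 506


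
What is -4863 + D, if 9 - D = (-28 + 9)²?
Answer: -5215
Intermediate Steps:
D = -352 (D = 9 - (-28 + 9)² = 9 - 1*(-19)² = 9 - 1*361 = 9 - 361 = -352)
-4863 + D = -4863 - 352 = -5215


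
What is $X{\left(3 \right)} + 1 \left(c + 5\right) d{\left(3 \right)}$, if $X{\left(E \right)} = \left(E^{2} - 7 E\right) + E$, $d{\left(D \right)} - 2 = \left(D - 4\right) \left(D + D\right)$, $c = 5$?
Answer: $-49$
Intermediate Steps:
$d{\left(D \right)} = 2 + 2 D \left(-4 + D\right)$ ($d{\left(D \right)} = 2 + \left(D - 4\right) \left(D + D\right) = 2 + \left(-4 + D\right) 2 D = 2 + 2 D \left(-4 + D\right)$)
$X{\left(E \right)} = E^{2} - 6 E$
$X{\left(3 \right)} + 1 \left(c + 5\right) d{\left(3 \right)} = 3 \left(-6 + 3\right) + 1 \left(5 + 5\right) \left(2 - 24 + 2 \cdot 3^{2}\right) = 3 \left(-3\right) + 1 \cdot 10 \left(2 - 24 + 2 \cdot 9\right) = -9 + 10 \left(2 - 24 + 18\right) = -9 + 10 \left(-4\right) = -9 - 40 = -49$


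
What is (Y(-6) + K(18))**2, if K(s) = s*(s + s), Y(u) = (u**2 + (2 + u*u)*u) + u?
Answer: 202500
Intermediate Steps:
Y(u) = u + u**2 + u*(2 + u**2) (Y(u) = (u**2 + (2 + u**2)*u) + u = (u**2 + u*(2 + u**2)) + u = u + u**2 + u*(2 + u**2))
K(s) = 2*s**2 (K(s) = s*(2*s) = 2*s**2)
(Y(-6) + K(18))**2 = (-6*(3 - 6 + (-6)**2) + 2*18**2)**2 = (-6*(3 - 6 + 36) + 2*324)**2 = (-6*33 + 648)**2 = (-198 + 648)**2 = 450**2 = 202500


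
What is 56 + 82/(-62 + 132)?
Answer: 2001/35 ≈ 57.171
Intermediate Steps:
56 + 82/(-62 + 132) = 56 + 82/70 = 56 + (1/70)*82 = 56 + 41/35 = 2001/35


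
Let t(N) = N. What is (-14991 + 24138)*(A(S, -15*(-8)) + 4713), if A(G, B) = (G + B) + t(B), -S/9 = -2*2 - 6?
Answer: 46128321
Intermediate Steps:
S = 90 (S = -9*(-2*2 - 6) = -9*(-4 - 6) = -9*(-10) = 90)
A(G, B) = G + 2*B (A(G, B) = (G + B) + B = (B + G) + B = G + 2*B)
(-14991 + 24138)*(A(S, -15*(-8)) + 4713) = (-14991 + 24138)*((90 + 2*(-15*(-8))) + 4713) = 9147*((90 + 2*120) + 4713) = 9147*((90 + 240) + 4713) = 9147*(330 + 4713) = 9147*5043 = 46128321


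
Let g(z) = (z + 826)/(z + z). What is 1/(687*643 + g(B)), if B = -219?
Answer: 438/193481951 ≈ 2.2638e-6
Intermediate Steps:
g(z) = (826 + z)/(2*z) (g(z) = (826 + z)/((2*z)) = (826 + z)*(1/(2*z)) = (826 + z)/(2*z))
1/(687*643 + g(B)) = 1/(687*643 + (1/2)*(826 - 219)/(-219)) = 1/(441741 + (1/2)*(-1/219)*607) = 1/(441741 - 607/438) = 1/(193481951/438) = 438/193481951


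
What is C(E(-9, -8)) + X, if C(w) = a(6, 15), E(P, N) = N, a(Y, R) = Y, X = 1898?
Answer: 1904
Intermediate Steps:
C(w) = 6
C(E(-9, -8)) + X = 6 + 1898 = 1904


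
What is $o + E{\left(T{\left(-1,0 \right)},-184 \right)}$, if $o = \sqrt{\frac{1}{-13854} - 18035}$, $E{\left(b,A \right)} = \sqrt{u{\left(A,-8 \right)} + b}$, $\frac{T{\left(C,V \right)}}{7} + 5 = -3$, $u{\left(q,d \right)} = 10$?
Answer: $i \left(\sqrt{46} + \frac{\sqrt{3461517367914}}{13854}\right) \approx 141.08 i$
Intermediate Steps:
$T{\left(C,V \right)} = -56$ ($T{\left(C,V \right)} = -35 + 7 \left(-3\right) = -35 - 21 = -56$)
$E{\left(b,A \right)} = \sqrt{10 + b}$
$o = \frac{i \sqrt{3461517367914}}{13854}$ ($o = \sqrt{- \frac{1}{13854} - 18035} = \sqrt{- \frac{249856891}{13854}} = \frac{i \sqrt{3461517367914}}{13854} \approx 134.29 i$)
$o + E{\left(T{\left(-1,0 \right)},-184 \right)} = \frac{i \sqrt{3461517367914}}{13854} + \sqrt{10 - 56} = \frac{i \sqrt{3461517367914}}{13854} + \sqrt{-46} = \frac{i \sqrt{3461517367914}}{13854} + i \sqrt{46} = i \sqrt{46} + \frac{i \sqrt{3461517367914}}{13854}$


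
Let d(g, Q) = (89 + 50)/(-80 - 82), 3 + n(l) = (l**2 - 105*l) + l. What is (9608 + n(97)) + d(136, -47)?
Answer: 1445873/162 ≈ 8925.1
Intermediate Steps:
n(l) = -3 + l**2 - 104*l (n(l) = -3 + ((l**2 - 105*l) + l) = -3 + (l**2 - 104*l) = -3 + l**2 - 104*l)
d(g, Q) = -139/162 (d(g, Q) = 139/(-162) = 139*(-1/162) = -139/162)
(9608 + n(97)) + d(136, -47) = (9608 + (-3 + 97**2 - 104*97)) - 139/162 = (9608 + (-3 + 9409 - 10088)) - 139/162 = (9608 - 682) - 139/162 = 8926 - 139/162 = 1445873/162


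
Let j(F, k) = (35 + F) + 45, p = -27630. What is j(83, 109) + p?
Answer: -27467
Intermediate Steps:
j(F, k) = 80 + F
j(83, 109) + p = (80 + 83) - 27630 = 163 - 27630 = -27467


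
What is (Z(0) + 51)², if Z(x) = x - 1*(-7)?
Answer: 3364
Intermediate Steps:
Z(x) = 7 + x (Z(x) = x + 7 = 7 + x)
(Z(0) + 51)² = ((7 + 0) + 51)² = (7 + 51)² = 58² = 3364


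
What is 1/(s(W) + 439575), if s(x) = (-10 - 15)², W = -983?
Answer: 1/440200 ≈ 2.2717e-6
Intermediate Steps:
s(x) = 625 (s(x) = (-25)² = 625)
1/(s(W) + 439575) = 1/(625 + 439575) = 1/440200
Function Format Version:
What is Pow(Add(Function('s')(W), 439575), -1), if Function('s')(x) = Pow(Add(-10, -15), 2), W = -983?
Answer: Rational(1, 440200) ≈ 2.2717e-6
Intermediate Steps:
Function('s')(x) = 625 (Function('s')(x) = Pow(-25, 2) = 625)
Pow(Add(Function('s')(W), 439575), -1) = Pow(Add(625, 439575), -1) = Pow(440200, -1) = Rational(1, 440200)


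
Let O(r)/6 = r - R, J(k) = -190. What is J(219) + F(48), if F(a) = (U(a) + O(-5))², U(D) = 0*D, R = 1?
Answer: 1106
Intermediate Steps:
O(r) = -6 + 6*r (O(r) = 6*(r - 1*1) = 6*(r - 1) = 6*(-1 + r) = -6 + 6*r)
U(D) = 0
F(a) = 1296 (F(a) = (0 + (-6 + 6*(-5)))² = (0 + (-6 - 30))² = (0 - 36)² = (-36)² = 1296)
J(219) + F(48) = -190 + 1296 = 1106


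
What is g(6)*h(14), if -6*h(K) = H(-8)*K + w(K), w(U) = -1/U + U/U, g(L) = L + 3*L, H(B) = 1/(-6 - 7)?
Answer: 54/91 ≈ 0.59341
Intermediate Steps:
H(B) = -1/13 (H(B) = 1/(-13) = -1/13)
g(L) = 4*L
w(U) = 1 - 1/U (w(U) = -1/U + 1 = 1 - 1/U)
h(K) = K/78 - (-1 + K)/(6*K) (h(K) = -(-K/13 + (-1 + K)/K)/6 = K/78 - (-1 + K)/(6*K))
g(6)*h(14) = (4*6)*((1/78)*(13 + 14² - 13*14)/14) = 24*((1/78)*(1/14)*(13 + 196 - 182)) = 24*((1/78)*(1/14)*27) = 24*(9/364) = 54/91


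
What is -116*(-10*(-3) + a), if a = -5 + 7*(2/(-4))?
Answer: -2494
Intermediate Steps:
a = -17/2 (a = -5 + 7*(2*(-¼)) = -5 + 7*(-½) = -5 - 7/2 = -17/2 ≈ -8.5000)
-116*(-10*(-3) + a) = -116*(-10*(-3) - 17/2) = -116*(30 - 17/2) = -116*43/2 = -2494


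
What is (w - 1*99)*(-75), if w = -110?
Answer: 15675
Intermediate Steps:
(w - 1*99)*(-75) = (-110 - 1*99)*(-75) = (-110 - 99)*(-75) = -209*(-75) = 15675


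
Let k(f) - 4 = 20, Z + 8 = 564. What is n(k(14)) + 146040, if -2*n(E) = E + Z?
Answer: 145750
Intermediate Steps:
Z = 556 (Z = -8 + 564 = 556)
k(f) = 24 (k(f) = 4 + 20 = 24)
n(E) = -278 - E/2 (n(E) = -(E + 556)/2 = -(556 + E)/2 = -278 - E/2)
n(k(14)) + 146040 = (-278 - ½*24) + 146040 = (-278 - 12) + 146040 = -290 + 146040 = 145750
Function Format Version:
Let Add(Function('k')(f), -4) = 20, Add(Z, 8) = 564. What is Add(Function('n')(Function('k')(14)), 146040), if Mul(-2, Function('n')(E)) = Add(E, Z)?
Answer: 145750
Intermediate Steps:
Z = 556 (Z = Add(-8, 564) = 556)
Function('k')(f) = 24 (Function('k')(f) = Add(4, 20) = 24)
Function('n')(E) = Add(-278, Mul(Rational(-1, 2), E)) (Function('n')(E) = Mul(Rational(-1, 2), Add(E, 556)) = Mul(Rational(-1, 2), Add(556, E)) = Add(-278, Mul(Rational(-1, 2), E)))
Add(Function('n')(Function('k')(14)), 146040) = Add(Add(-278, Mul(Rational(-1, 2), 24)), 146040) = Add(Add(-278, -12), 146040) = Add(-290, 146040) = 145750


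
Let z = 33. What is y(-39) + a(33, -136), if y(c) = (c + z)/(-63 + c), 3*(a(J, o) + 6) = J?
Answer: 86/17 ≈ 5.0588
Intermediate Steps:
a(J, o) = -6 + J/3
y(c) = (33 + c)/(-63 + c) (y(c) = (c + 33)/(-63 + c) = (33 + c)/(-63 + c))
y(-39) + a(33, -136) = (33 - 39)/(-63 - 39) + (-6 + (⅓)*33) = -6/(-102) + (-6 + 11) = -1/102*(-6) + 5 = 1/17 + 5 = 86/17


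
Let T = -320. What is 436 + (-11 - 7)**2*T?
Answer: -103244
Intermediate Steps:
436 + (-11 - 7)**2*T = 436 + (-11 - 7)**2*(-320) = 436 + (-18)**2*(-320) = 436 + 324*(-320) = 436 - 103680 = -103244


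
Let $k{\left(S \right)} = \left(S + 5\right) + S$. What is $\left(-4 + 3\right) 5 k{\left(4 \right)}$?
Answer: $-65$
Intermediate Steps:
$k{\left(S \right)} = 5 + 2 S$ ($k{\left(S \right)} = \left(5 + S\right) + S = 5 + 2 S$)
$\left(-4 + 3\right) 5 k{\left(4 \right)} = \left(-4 + 3\right) 5 \left(5 + 2 \cdot 4\right) = \left(-1\right) 5 \left(5 + 8\right) = \left(-5\right) 13 = -65$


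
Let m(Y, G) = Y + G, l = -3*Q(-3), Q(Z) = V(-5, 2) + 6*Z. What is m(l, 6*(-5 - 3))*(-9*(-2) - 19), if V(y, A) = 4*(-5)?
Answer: -66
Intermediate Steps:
V(y, A) = -20
Q(Z) = -20 + 6*Z
l = 114 (l = -3*(-20 + 6*(-3)) = -3*(-20 - 18) = -3*(-38) = 114)
m(Y, G) = G + Y
m(l, 6*(-5 - 3))*(-9*(-2) - 19) = (6*(-5 - 3) + 114)*(-9*(-2) - 19) = (6*(-8) + 114)*(18 - 19) = (-48 + 114)*(-1) = 66*(-1) = -66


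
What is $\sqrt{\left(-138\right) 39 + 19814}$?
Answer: $4 \sqrt{902} \approx 120.13$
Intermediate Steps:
$\sqrt{\left(-138\right) 39 + 19814} = \sqrt{-5382 + 19814} = \sqrt{14432} = 4 \sqrt{902}$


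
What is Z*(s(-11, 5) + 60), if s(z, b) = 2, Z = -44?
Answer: -2728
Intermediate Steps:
Z*(s(-11, 5) + 60) = -44*(2 + 60) = -44*62 = -2728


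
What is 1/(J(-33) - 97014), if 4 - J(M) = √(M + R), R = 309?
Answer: -48505/4705469912 + √69/4705469912 ≈ -1.0306e-5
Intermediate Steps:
J(M) = 4 - √(309 + M) (J(M) = 4 - √(M + 309) = 4 - √(309 + M))
1/(J(-33) - 97014) = 1/((4 - √(309 - 33)) - 97014) = 1/((4 - √276) - 97014) = 1/((4 - 2*√69) - 97014) = 1/(-97010 - 2*√69)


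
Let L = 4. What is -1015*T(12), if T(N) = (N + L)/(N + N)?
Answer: -2030/3 ≈ -676.67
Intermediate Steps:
T(N) = (4 + N)/(2*N) (T(N) = (N + 4)/(N + N) = (4 + N)/((2*N)) = (4 + N)*(1/(2*N)) = (4 + N)/(2*N))
-1015*T(12) = -1015*(4 + 12)/(2*12) = -1015*16/(2*12) = -1015*⅔ = -2030/3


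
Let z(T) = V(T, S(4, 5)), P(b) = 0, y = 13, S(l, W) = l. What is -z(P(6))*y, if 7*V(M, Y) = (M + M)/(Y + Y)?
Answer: 0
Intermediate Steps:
V(M, Y) = M/(7*Y) (V(M, Y) = ((M + M)/(Y + Y))/7 = ((2*M)/((2*Y)))/7 = ((2*M)*(1/(2*Y)))/7 = (M/Y)/7 = M/(7*Y))
z(T) = T/28 (z(T) = (1/7)*T/4 = (1/7)*T*(1/4) = T/28)
-z(P(6))*y = -(1/28)*0*13 = -0*13 = -1*0 = 0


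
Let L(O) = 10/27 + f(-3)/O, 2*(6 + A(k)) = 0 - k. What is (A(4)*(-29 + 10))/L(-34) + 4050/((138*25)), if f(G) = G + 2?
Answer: 3219237/8441 ≈ 381.38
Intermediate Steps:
A(k) = -6 - k/2 (A(k) = -6 + (0 - k)/2 = -6 + (-k)/2 = -6 - k/2)
f(G) = 2 + G
L(O) = 10/27 - 1/O (L(O) = 10/27 + (2 - 3)/O = 10*(1/27) - 1/O = 10/27 - 1/O)
(A(4)*(-29 + 10))/L(-34) + 4050/((138*25)) = ((-6 - 1/2*4)*(-29 + 10))/(10/27 - 1/(-34)) + 4050/((138*25)) = ((-6 - 2)*(-19))/(10/27 - 1*(-1/34)) + 4050/3450 = (-8*(-19))/(10/27 + 1/34) + 4050*(1/3450) = 152/(367/918) + 27/23 = 152*(918/367) + 27/23 = 139536/367 + 27/23 = 3219237/8441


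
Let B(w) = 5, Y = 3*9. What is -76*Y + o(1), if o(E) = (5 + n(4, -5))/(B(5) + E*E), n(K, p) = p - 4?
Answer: -6158/3 ≈ -2052.7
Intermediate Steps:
Y = 27
n(K, p) = -4 + p
o(E) = -4/(5 + E²) (o(E) = (5 + (-4 - 5))/(5 + E*E) = (5 - 9)/(5 + E²) = -4/(5 + E²))
-76*Y + o(1) = -76*27 - 4/(5 + 1²) = -2052 - 4/(5 + 1) = -2052 - 4/6 = -2052 - 4*⅙ = -2052 - ⅔ = -6158/3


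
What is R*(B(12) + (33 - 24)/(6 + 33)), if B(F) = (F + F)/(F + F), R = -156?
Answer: -192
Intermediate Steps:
B(F) = 1 (B(F) = (2*F)/((2*F)) = (2*F)*(1/(2*F)) = 1)
R*(B(12) + (33 - 24)/(6 + 33)) = -156*(1 + (33 - 24)/(6 + 33)) = -156*(1 + 9/39) = -156*(1 + 9*(1/39)) = -156*(1 + 3/13) = -156*16/13 = -192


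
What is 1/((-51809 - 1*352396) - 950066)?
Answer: -1/1354271 ≈ -7.3840e-7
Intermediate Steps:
1/((-51809 - 1*352396) - 950066) = 1/((-51809 - 352396) - 950066) = 1/(-404205 - 950066) = 1/(-1354271) = -1/1354271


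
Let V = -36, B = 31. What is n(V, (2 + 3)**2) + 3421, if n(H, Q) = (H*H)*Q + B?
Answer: 35852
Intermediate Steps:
n(H, Q) = 31 + Q*H**2 (n(H, Q) = (H*H)*Q + 31 = H**2*Q + 31 = Q*H**2 + 31 = 31 + Q*H**2)
n(V, (2 + 3)**2) + 3421 = (31 + (2 + 3)**2*(-36)**2) + 3421 = (31 + 5**2*1296) + 3421 = (31 + 25*1296) + 3421 = (31 + 32400) + 3421 = 32431 + 3421 = 35852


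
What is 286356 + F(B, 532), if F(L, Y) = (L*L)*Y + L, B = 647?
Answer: 222986991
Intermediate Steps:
F(L, Y) = L + Y*L² (F(L, Y) = L²*Y + L = Y*L² + L = L + Y*L²)
286356 + F(B, 532) = 286356 + 647*(1 + 647*532) = 286356 + 647*(1 + 344204) = 286356 + 647*344205 = 286356 + 222700635 = 222986991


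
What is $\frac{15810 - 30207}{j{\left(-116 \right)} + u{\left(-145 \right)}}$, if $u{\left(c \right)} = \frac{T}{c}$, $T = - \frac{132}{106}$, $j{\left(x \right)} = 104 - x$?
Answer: $- \frac{110640945}{1690766} \approx -65.438$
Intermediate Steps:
$T = - \frac{66}{53}$ ($T = \left(-132\right) \frac{1}{106} = - \frac{66}{53} \approx -1.2453$)
$u{\left(c \right)} = - \frac{66}{53 c}$
$\frac{15810 - 30207}{j{\left(-116 \right)} + u{\left(-145 \right)}} = \frac{15810 - 30207}{\left(104 - -116\right) - \frac{66}{53 \left(-145\right)}} = - \frac{14397}{\left(104 + 116\right) - - \frac{66}{7685}} = - \frac{14397}{220 + \frac{66}{7685}} = - \frac{14397}{\frac{1690766}{7685}} = \left(-14397\right) \frac{7685}{1690766} = - \frac{110640945}{1690766}$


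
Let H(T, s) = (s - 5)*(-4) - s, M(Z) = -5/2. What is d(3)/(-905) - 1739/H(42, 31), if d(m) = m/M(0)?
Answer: 1573957/122175 ≈ 12.883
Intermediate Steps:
M(Z) = -5/2 (M(Z) = -5*½ = -5/2)
H(T, s) = 20 - 5*s (H(T, s) = (-5 + s)*(-4) - s = (20 - 4*s) - s = 20 - 5*s)
d(m) = -2*m/5 (d(m) = m/(-5/2) = m*(-⅖) = -2*m/5)
d(3)/(-905) - 1739/H(42, 31) = -⅖*3/(-905) - 1739/(20 - 5*31) = -6/5*(-1/905) - 1739/(20 - 155) = 6/4525 - 1739/(-135) = 6/4525 - 1739*(-1/135) = 6/4525 + 1739/135 = 1573957/122175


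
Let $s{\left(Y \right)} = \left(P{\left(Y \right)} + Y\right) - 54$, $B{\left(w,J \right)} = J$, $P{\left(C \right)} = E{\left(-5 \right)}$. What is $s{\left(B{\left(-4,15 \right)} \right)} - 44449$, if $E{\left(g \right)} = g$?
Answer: $-44493$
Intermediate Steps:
$P{\left(C \right)} = -5$
$s{\left(Y \right)} = -59 + Y$ ($s{\left(Y \right)} = \left(-5 + Y\right) - 54 = -59 + Y$)
$s{\left(B{\left(-4,15 \right)} \right)} - 44449 = \left(-59 + 15\right) - 44449 = -44 - 44449 = -44493$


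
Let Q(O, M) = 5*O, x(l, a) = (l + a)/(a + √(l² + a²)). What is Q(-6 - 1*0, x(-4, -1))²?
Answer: 900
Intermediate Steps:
x(l, a) = (a + l)/(a + √(a² + l²))
Q(-6 - 1*0, x(-4, -1))² = (5*(-6 - 1*0))² = (5*(-6 + 0))² = (5*(-6))² = (-30)² = 900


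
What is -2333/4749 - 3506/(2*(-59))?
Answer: 8187350/280191 ≈ 29.221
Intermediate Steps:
-2333/4749 - 3506/(2*(-59)) = -2333*1/4749 - 3506/(-118) = -2333/4749 - 3506*(-1/118) = -2333/4749 + 1753/59 = 8187350/280191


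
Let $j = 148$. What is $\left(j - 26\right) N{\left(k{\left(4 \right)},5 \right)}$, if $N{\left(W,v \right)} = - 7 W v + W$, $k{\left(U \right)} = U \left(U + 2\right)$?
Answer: $-99552$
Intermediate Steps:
$k{\left(U \right)} = U \left(2 + U\right)$
$N{\left(W,v \right)} = W - 7 W v$ ($N{\left(W,v \right)} = - 7 W v + W = W - 7 W v$)
$\left(j - 26\right) N{\left(k{\left(4 \right)},5 \right)} = \left(148 - 26\right) 4 \left(2 + 4\right) \left(1 - 35\right) = 122 \cdot 4 \cdot 6 \left(1 - 35\right) = 122 \cdot 24 \left(-34\right) = 122 \left(-816\right) = -99552$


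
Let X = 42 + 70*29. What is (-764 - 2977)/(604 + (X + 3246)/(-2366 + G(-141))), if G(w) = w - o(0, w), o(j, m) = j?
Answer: -3126229/502970 ≈ -6.2155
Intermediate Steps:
G(w) = w (G(w) = w - 1*0 = w + 0 = w)
X = 2072 (X = 42 + 2030 = 2072)
(-764 - 2977)/(604 + (X + 3246)/(-2366 + G(-141))) = (-764 - 2977)/(604 + (2072 + 3246)/(-2366 - 141)) = -3741/(604 + 5318/(-2507)) = -3741/(604 + 5318*(-1/2507)) = -3741/(604 - 5318/2507) = -3741/1508910/2507 = -3741*2507/1508910 = -3126229/502970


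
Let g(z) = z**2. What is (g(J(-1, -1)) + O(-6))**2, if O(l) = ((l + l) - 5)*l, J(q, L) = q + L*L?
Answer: 10404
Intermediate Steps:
J(q, L) = q + L**2
O(l) = l*(-5 + 2*l) (O(l) = (2*l - 5)*l = (-5 + 2*l)*l = l*(-5 + 2*l))
(g(J(-1, -1)) + O(-6))**2 = ((-1 + (-1)**2)**2 - 6*(-5 + 2*(-6)))**2 = ((-1 + 1)**2 - 6*(-5 - 12))**2 = (0**2 - 6*(-17))**2 = (0 + 102)**2 = 102**2 = 10404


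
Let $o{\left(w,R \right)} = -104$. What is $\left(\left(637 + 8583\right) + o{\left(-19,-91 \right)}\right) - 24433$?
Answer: $-15317$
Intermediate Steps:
$\left(\left(637 + 8583\right) + o{\left(-19,-91 \right)}\right) - 24433 = \left(\left(637 + 8583\right) - 104\right) - 24433 = \left(9220 - 104\right) - 24433 = 9116 - 24433 = -15317$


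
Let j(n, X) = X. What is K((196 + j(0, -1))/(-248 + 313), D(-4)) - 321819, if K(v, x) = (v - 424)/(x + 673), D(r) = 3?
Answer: -217550065/676 ≈ -3.2182e+5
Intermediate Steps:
K(v, x) = (-424 + v)/(673 + x)
K((196 + j(0, -1))/(-248 + 313), D(-4)) - 321819 = (-424 + (196 - 1)/(-248 + 313))/(673 + 3) - 321819 = (-424 + 195/65)/676 - 321819 = (-424 + 195*(1/65))/676 - 321819 = (-424 + 3)/676 - 321819 = (1/676)*(-421) - 321819 = -421/676 - 321819 = -217550065/676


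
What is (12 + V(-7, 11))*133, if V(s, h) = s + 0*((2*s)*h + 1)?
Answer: 665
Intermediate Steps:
V(s, h) = s (V(s, h) = s + 0*(2*h*s + 1) = s + 0*(1 + 2*h*s) = s + 0 = s)
(12 + V(-7, 11))*133 = (12 - 7)*133 = 5*133 = 665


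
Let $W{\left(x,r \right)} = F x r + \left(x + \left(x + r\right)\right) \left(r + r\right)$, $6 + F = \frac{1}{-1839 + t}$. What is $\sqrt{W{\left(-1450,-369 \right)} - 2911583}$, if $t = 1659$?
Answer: $\frac{3 i \sqrt{1649926}}{2} \approx 1926.7 i$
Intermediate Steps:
$F = - \frac{1081}{180}$ ($F = -6 + \frac{1}{-1839 + 1659} = -6 + \frac{1}{-180} = -6 - \frac{1}{180} = - \frac{1081}{180} \approx -6.0056$)
$W{\left(x,r \right)} = 2 r \left(r + 2 x\right) - \frac{1081 r x}{180}$ ($W{\left(x,r \right)} = - \frac{1081 x}{180} r + \left(x + \left(x + r\right)\right) \left(r + r\right) = - \frac{1081 r x}{180} + \left(x + \left(r + x\right)\right) 2 r = - \frac{1081 r x}{180} + \left(r + 2 x\right) 2 r = - \frac{1081 r x}{180} + 2 r \left(r + 2 x\right) = 2 r \left(r + 2 x\right) - \frac{1081 r x}{180}$)
$\sqrt{W{\left(-1450,-369 \right)} - 2911583} = \sqrt{\frac{1}{180} \left(-369\right) \left(\left(-361\right) \left(-1450\right) + 360 \left(-369\right)\right) - 2911583} = \sqrt{\frac{1}{180} \left(-369\right) \left(523450 - 132840\right) - 2911583} = \sqrt{\frac{1}{180} \left(-369\right) 390610 - 2911583} = \sqrt{- \frac{1601501}{2} - 2911583} = \sqrt{- \frac{7424667}{2}} = \frac{3 i \sqrt{1649926}}{2}$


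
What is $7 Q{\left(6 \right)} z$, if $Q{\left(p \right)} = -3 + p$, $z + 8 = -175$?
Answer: $-3843$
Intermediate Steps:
$z = -183$ ($z = -8 - 175 = -183$)
$7 Q{\left(6 \right)} z = 7 \left(-3 + 6\right) \left(-183\right) = 7 \cdot 3 \left(-183\right) = 21 \left(-183\right) = -3843$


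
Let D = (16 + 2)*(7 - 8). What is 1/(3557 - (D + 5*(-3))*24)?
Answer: 1/4349 ≈ 0.00022994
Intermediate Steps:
D = -18 (D = 18*(-1) = -18)
1/(3557 - (D + 5*(-3))*24) = 1/(3557 - (-18 + 5*(-3))*24) = 1/(3557 - (-18 - 15)*24) = 1/(3557 - (-33)*24) = 1/(3557 - 1*(-792)) = 1/(3557 + 792) = 1/4349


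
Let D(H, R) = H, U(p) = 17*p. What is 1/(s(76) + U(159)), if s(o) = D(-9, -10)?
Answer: 1/2694 ≈ 0.00037120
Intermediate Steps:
s(o) = -9
1/(s(76) + U(159)) = 1/(-9 + 17*159) = 1/(-9 + 2703) = 1/2694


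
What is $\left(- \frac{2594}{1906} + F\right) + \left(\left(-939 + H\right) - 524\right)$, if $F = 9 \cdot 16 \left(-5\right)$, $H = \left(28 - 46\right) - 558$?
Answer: $- \frac{2630624}{953} \approx -2760.4$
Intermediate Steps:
$H = -576$ ($H = \left(28 - 46\right) - 558 = -18 - 558 = -576$)
$F = -720$ ($F = 144 \left(-5\right) = -720$)
$\left(- \frac{2594}{1906} + F\right) + \left(\left(-939 + H\right) - 524\right) = \left(- \frac{2594}{1906} - 720\right) - 2039 = \left(\left(-2594\right) \frac{1}{1906} - 720\right) - 2039 = \left(- \frac{1297}{953} - 720\right) - 2039 = - \frac{687457}{953} - 2039 = - \frac{2630624}{953}$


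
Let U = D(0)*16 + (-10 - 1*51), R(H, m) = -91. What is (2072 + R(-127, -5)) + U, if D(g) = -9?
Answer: 1776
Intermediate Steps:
U = -205 (U = -9*16 + (-10 - 1*51) = -144 + (-10 - 51) = -144 - 61 = -205)
(2072 + R(-127, -5)) + U = (2072 - 91) - 205 = 1981 - 205 = 1776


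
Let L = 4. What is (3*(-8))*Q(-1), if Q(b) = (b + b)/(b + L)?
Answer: 16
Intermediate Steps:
Q(b) = 2*b/(4 + b) (Q(b) = (b + b)/(b + 4) = (2*b)/(4 + b) = 2*b/(4 + b))
(3*(-8))*Q(-1) = (3*(-8))*(2*(-1)/(4 - 1)) = -48*(-1)/3 = -24*(-⅔) = 16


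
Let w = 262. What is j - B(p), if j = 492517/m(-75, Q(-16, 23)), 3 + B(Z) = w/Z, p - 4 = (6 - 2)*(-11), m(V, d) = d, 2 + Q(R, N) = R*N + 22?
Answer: -611492/435 ≈ -1405.7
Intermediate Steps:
Q(R, N) = 20 + N*R (Q(R, N) = -2 + (R*N + 22) = -2 + (N*R + 22) = -2 + (22 + N*R) = 20 + N*R)
p = -40 (p = 4 + (6 - 2)*(-11) = 4 + 4*(-11) = 4 - 44 = -40)
B(Z) = -3 + 262/Z
j = -492517/348 (j = 492517/(20 + 23*(-16)) = 492517/(20 - 368) = 492517/(-348) = 492517*(-1/348) = -492517/348 ≈ -1415.3)
j - B(p) = -492517/348 - (-3 + 262/(-40)) = -492517/348 - (-3 + 262*(-1/40)) = -492517/348 - (-3 - 131/20) = -492517/348 - 1*(-191/20) = -492517/348 + 191/20 = -611492/435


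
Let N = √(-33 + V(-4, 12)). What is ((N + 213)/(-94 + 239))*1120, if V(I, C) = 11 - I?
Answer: 47712/29 + 672*I*√2/29 ≈ 1645.2 + 32.771*I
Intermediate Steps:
N = 3*I*√2 (N = √(-33 + (11 - 1*(-4))) = √(-33 + (11 + 4)) = √(-33 + 15) = √(-18) = 3*I*√2 ≈ 4.2426*I)
((N + 213)/(-94 + 239))*1120 = ((3*I*√2 + 213)/(-94 + 239))*1120 = ((213 + 3*I*√2)/145)*1120 = ((213 + 3*I*√2)*(1/145))*1120 = (213/145 + 3*I*√2/145)*1120 = 47712/29 + 672*I*√2/29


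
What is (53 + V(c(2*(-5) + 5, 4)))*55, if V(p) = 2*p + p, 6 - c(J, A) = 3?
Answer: 3410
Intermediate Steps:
c(J, A) = 3 (c(J, A) = 6 - 1*3 = 6 - 3 = 3)
V(p) = 3*p
(53 + V(c(2*(-5) + 5, 4)))*55 = (53 + 3*3)*55 = (53 + 9)*55 = 62*55 = 3410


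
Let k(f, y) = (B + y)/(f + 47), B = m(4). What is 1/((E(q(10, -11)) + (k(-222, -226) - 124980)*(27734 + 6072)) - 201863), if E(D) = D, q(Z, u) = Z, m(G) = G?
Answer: -175/739415748343 ≈ -2.3667e-10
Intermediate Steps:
B = 4
k(f, y) = (4 + y)/(47 + f) (k(f, y) = (4 + y)/(f + 47) = (4 + y)/(47 + f))
1/((E(q(10, -11)) + (k(-222, -226) - 124980)*(27734 + 6072)) - 201863) = 1/((10 + ((4 - 226)/(47 - 222) - 124980)*(27734 + 6072)) - 201863) = 1/((10 + (-222/(-175) - 124980)*33806) - 201863) = 1/((10 + (-1/175*(-222) - 124980)*33806) - 201863) = 1/((10 + (222/175 - 124980)*33806) - 201863) = 1/((10 - 21871278/175*33806) - 201863) = 1/((10 - 739380424068/175) - 201863) = 1/(-739380422318/175 - 201863) = 1/(-739415748343/175) = -175/739415748343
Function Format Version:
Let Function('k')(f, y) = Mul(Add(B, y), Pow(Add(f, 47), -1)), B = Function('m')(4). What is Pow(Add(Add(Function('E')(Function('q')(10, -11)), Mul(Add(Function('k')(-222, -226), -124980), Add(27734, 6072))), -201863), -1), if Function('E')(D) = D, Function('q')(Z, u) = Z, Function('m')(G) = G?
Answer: Rational(-175, 739415748343) ≈ -2.3667e-10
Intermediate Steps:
B = 4
Function('k')(f, y) = Mul(Pow(Add(47, f), -1), Add(4, y)) (Function('k')(f, y) = Mul(Add(4, y), Pow(Add(f, 47), -1)) = Mul(Add(4, y), Pow(Add(47, f), -1)) = Mul(Pow(Add(47, f), -1), Add(4, y)))
Pow(Add(Add(Function('E')(Function('q')(10, -11)), Mul(Add(Function('k')(-222, -226), -124980), Add(27734, 6072))), -201863), -1) = Pow(Add(Add(10, Mul(Add(Mul(Pow(Add(47, -222), -1), Add(4, -226)), -124980), Add(27734, 6072))), -201863), -1) = Pow(Add(Add(10, Mul(Add(Mul(Pow(-175, -1), -222), -124980), 33806)), -201863), -1) = Pow(Add(Add(10, Mul(Add(Mul(Rational(-1, 175), -222), -124980), 33806)), -201863), -1) = Pow(Add(Add(10, Mul(Add(Rational(222, 175), -124980), 33806)), -201863), -1) = Pow(Add(Add(10, Mul(Rational(-21871278, 175), 33806)), -201863), -1) = Pow(Add(Add(10, Rational(-739380424068, 175)), -201863), -1) = Pow(Add(Rational(-739380422318, 175), -201863), -1) = Pow(Rational(-739415748343, 175), -1) = Rational(-175, 739415748343)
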